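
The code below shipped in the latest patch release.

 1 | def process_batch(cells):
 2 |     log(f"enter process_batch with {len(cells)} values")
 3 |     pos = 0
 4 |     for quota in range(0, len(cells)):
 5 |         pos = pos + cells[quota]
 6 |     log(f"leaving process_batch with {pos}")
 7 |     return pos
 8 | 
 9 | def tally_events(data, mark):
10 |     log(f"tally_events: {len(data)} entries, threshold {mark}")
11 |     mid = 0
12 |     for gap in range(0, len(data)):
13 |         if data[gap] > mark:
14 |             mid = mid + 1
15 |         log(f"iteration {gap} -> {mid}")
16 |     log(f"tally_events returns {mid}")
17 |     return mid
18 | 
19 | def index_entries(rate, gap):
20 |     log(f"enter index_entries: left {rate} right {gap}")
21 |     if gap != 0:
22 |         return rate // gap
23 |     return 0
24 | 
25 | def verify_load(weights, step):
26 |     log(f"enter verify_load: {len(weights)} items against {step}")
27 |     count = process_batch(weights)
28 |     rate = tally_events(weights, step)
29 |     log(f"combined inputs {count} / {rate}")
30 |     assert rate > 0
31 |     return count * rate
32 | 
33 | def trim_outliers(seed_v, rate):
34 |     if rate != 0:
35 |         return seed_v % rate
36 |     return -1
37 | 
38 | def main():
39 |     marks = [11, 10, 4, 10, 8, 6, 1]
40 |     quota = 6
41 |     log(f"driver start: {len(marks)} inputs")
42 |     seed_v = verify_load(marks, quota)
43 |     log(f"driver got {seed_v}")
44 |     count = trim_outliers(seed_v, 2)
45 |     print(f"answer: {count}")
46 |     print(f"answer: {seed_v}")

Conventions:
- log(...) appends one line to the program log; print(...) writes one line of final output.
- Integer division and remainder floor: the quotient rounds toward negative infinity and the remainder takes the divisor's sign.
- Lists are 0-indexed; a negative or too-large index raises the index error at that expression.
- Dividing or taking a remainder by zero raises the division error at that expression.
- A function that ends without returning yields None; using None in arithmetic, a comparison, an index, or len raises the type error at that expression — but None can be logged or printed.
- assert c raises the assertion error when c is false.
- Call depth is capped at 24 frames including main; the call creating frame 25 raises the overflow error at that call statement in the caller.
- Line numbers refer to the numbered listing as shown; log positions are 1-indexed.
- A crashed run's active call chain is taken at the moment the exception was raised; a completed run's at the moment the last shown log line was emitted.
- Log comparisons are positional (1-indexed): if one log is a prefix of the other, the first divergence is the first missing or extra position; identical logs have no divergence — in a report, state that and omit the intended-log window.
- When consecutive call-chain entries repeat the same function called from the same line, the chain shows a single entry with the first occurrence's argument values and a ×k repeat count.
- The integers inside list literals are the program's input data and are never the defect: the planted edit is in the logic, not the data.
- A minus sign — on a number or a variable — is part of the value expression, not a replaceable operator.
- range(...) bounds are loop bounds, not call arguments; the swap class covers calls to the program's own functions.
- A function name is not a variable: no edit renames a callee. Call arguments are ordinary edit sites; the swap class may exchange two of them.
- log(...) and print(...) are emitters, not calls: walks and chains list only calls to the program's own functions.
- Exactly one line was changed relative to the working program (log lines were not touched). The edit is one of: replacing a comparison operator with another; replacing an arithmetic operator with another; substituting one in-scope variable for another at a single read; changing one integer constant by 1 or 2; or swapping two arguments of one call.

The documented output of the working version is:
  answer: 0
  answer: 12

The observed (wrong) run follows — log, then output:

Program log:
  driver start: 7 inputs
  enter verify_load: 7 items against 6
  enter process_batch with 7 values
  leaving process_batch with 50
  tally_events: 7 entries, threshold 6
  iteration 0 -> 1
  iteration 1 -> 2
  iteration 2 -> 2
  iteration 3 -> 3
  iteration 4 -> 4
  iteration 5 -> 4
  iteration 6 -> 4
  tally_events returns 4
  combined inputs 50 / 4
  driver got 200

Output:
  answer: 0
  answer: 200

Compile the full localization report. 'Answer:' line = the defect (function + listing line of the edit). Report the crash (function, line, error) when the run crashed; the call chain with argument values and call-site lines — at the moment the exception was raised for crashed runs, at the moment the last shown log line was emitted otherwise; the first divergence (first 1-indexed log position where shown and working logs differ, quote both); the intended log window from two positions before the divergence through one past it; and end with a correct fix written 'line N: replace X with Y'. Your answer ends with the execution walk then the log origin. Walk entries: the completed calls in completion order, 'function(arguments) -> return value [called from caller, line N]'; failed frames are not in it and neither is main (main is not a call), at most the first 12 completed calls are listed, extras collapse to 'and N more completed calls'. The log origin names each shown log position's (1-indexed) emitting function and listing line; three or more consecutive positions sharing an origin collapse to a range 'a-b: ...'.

Answer: the defect is in verify_load at line 31.
The tell: Position 15 is the first bad log line: 'driver got 200' should read 'driver got 12'.
Call chain: main.
First divergence: position 15 — the shown line 'driver got 200' should read 'driver got 12'.
Intended log window:
  13: tally_events returns 4
  14: combined inputs 50 / 4
  15: driver got 12
Execution walk:
  process_batch([11, 10, 4, 10, 8, 6, 1]) -> 50  [called from verify_load, line 27]
  tally_events([11, 10, 4, 10, 8, 6, 1], 6) -> 4  [called from verify_load, line 28]
  verify_load([11, 10, 4, 10, 8, 6, 1], 6) -> 200  [called from main, line 42]
  trim_outliers(200, 2) -> 0  [called from main, line 44]
Log origin:
  1: from main, line 41
  2: from verify_load, line 26
  3: from process_batch, line 2
  4: from process_batch, line 6
  5: from tally_events, line 10
  6-12: from tally_events, line 15
  13: from tally_events, line 16
  14: from verify_load, line 29
  15: from main, line 43
A correct fix: line 31: replace `*` with `//`.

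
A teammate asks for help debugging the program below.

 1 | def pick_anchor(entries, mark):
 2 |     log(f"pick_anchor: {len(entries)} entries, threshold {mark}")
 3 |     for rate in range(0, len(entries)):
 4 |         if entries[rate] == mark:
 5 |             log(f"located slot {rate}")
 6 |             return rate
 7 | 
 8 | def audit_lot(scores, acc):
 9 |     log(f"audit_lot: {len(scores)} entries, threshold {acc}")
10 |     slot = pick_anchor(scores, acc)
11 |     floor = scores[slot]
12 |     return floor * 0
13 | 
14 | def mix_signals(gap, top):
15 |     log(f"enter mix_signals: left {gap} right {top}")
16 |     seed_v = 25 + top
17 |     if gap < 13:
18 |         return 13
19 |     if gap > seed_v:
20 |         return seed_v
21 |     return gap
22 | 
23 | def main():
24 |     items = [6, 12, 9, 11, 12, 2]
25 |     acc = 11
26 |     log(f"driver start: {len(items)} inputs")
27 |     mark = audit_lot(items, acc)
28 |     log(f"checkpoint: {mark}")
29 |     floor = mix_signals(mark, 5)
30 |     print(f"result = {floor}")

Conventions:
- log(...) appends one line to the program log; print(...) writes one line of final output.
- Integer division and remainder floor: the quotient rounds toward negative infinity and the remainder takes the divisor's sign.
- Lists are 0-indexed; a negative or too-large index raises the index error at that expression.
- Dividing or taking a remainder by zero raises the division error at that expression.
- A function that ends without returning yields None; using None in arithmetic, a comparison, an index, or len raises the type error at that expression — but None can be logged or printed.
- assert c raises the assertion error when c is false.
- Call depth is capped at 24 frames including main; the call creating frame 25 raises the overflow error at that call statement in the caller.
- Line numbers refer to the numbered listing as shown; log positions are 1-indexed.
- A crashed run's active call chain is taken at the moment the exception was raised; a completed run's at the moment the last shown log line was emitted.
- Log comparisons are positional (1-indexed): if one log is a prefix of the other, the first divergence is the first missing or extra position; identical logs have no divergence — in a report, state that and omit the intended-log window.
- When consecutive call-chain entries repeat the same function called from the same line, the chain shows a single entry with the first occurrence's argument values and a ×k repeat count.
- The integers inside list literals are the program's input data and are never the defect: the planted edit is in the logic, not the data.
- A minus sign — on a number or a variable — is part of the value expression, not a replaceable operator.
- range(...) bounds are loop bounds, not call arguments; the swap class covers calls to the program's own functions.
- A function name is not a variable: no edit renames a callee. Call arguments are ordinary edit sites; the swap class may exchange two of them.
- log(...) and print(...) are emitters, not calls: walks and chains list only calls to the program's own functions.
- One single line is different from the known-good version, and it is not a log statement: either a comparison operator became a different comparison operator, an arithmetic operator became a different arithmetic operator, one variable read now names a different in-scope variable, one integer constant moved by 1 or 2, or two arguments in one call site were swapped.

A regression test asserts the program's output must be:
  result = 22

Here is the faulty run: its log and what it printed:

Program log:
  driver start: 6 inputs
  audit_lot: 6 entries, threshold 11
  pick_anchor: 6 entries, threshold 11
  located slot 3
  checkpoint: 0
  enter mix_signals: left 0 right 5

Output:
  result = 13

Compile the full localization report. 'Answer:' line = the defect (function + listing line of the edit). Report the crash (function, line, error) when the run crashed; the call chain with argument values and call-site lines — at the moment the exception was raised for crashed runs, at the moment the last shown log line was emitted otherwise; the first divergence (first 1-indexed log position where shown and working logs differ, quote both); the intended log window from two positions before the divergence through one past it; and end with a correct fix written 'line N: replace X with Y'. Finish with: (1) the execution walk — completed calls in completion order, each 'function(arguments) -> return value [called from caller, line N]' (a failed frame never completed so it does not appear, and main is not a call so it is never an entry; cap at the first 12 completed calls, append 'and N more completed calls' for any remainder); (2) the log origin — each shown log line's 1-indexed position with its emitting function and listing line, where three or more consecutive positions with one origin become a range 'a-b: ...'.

Answer: the defect is in audit_lot at line 12.
Core observation: The log first diverges at position 5: the faulty run prints 'checkpoint: 0' where the working version prints 'checkpoint: 22'.
Call chain: main -> mix_signals(0, 5) (called at line 29).
First divergence: at position 5 the run shows 'checkpoint: 0' where the working version logs 'checkpoint: 22'.
Intended log window:
  3: pick_anchor: 6 entries, threshold 11
  4: located slot 3
  5: checkpoint: 22
  6: enter mix_signals: left 22 right 5
Execution walk:
  pick_anchor([6, 12, 9, 11, 12, 2], 11) -> 3  [called from audit_lot, line 10]
  audit_lot([6, 12, 9, 11, 12, 2], 11) -> 0  [called from main, line 27]
  mix_signals(0, 5) -> 13  [called from main, line 29]
Log origins:
  1 — main, line 26
  2 — audit_lot, line 9
  3 — pick_anchor, line 2
  4 — pick_anchor, line 5
  5 — main, line 28
  6 — mix_signals, line 15
A correct fix: line 12: replace `0` with `2`.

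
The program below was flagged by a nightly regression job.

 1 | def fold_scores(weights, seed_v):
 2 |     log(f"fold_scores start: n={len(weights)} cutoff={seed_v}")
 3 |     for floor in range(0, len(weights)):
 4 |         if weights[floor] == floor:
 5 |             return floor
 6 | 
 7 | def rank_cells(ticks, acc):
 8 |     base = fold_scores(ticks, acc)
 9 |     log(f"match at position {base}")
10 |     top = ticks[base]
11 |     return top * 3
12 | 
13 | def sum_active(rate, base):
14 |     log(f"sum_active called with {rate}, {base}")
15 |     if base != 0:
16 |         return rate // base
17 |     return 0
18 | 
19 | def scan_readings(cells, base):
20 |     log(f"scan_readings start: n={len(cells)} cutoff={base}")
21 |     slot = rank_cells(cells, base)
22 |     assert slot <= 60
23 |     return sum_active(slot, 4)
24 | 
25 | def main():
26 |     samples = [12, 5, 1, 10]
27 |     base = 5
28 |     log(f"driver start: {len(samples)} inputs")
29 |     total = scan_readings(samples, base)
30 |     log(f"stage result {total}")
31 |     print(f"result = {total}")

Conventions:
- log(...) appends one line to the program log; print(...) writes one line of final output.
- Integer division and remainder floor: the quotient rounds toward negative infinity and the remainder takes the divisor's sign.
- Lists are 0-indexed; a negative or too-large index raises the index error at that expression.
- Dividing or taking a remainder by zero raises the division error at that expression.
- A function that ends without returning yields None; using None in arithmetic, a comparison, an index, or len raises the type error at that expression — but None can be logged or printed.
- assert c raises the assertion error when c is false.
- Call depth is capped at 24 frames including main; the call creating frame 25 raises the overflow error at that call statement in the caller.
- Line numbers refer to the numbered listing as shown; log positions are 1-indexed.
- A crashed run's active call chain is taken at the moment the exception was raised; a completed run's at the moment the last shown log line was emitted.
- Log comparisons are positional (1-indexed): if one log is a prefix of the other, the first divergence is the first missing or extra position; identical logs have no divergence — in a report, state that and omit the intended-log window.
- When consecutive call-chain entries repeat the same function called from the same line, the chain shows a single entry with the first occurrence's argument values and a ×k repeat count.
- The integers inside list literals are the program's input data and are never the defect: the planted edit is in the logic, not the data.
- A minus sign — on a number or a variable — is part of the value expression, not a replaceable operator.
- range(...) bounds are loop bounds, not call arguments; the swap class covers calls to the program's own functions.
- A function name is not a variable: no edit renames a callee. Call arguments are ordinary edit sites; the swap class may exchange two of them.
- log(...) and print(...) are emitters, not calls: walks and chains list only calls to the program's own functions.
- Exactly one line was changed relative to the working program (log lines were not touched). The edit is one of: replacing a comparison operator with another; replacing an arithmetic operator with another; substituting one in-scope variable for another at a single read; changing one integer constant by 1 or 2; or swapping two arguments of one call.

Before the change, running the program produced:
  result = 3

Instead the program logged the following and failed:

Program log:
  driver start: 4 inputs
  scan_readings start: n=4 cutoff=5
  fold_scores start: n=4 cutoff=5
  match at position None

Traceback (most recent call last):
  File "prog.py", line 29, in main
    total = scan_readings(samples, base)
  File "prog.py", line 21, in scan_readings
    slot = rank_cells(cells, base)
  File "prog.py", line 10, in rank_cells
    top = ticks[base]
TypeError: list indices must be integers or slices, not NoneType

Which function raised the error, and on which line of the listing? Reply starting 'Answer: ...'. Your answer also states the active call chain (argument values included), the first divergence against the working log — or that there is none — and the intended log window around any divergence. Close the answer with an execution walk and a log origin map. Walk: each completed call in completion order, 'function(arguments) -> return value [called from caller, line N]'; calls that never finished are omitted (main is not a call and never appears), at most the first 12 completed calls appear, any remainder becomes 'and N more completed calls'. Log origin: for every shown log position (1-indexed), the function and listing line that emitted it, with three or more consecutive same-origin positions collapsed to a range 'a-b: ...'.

Answer: the error was raised in rank_cells, line 10.
Key fact: The log first diverges at position 4: the faulty run prints 'match at position None' where the working version prints 'match at position 1'.
Call chain: main -> scan_readings([12, 5, 1, 10], 5) (called at line 29) -> rank_cells([12, 5, 1, 10], 5) (called at line 21).
First divergence: position 4 — shown 'match at position None', intended 'match at position 1'.
Intended log window:
  2: scan_readings start: n=4 cutoff=5
  3: fold_scores start: n=4 cutoff=5
  4: match at position 1
  5: sum_active called with 15, 4
Execution walk:
  fold_scores([12, 5, 1, 10], 5) -> None  [called from rank_cells, line 8]
Log origin:
  1 — main, line 28
  2 — scan_readings, line 20
  3 — fold_scores, line 2
  4 — rank_cells, line 9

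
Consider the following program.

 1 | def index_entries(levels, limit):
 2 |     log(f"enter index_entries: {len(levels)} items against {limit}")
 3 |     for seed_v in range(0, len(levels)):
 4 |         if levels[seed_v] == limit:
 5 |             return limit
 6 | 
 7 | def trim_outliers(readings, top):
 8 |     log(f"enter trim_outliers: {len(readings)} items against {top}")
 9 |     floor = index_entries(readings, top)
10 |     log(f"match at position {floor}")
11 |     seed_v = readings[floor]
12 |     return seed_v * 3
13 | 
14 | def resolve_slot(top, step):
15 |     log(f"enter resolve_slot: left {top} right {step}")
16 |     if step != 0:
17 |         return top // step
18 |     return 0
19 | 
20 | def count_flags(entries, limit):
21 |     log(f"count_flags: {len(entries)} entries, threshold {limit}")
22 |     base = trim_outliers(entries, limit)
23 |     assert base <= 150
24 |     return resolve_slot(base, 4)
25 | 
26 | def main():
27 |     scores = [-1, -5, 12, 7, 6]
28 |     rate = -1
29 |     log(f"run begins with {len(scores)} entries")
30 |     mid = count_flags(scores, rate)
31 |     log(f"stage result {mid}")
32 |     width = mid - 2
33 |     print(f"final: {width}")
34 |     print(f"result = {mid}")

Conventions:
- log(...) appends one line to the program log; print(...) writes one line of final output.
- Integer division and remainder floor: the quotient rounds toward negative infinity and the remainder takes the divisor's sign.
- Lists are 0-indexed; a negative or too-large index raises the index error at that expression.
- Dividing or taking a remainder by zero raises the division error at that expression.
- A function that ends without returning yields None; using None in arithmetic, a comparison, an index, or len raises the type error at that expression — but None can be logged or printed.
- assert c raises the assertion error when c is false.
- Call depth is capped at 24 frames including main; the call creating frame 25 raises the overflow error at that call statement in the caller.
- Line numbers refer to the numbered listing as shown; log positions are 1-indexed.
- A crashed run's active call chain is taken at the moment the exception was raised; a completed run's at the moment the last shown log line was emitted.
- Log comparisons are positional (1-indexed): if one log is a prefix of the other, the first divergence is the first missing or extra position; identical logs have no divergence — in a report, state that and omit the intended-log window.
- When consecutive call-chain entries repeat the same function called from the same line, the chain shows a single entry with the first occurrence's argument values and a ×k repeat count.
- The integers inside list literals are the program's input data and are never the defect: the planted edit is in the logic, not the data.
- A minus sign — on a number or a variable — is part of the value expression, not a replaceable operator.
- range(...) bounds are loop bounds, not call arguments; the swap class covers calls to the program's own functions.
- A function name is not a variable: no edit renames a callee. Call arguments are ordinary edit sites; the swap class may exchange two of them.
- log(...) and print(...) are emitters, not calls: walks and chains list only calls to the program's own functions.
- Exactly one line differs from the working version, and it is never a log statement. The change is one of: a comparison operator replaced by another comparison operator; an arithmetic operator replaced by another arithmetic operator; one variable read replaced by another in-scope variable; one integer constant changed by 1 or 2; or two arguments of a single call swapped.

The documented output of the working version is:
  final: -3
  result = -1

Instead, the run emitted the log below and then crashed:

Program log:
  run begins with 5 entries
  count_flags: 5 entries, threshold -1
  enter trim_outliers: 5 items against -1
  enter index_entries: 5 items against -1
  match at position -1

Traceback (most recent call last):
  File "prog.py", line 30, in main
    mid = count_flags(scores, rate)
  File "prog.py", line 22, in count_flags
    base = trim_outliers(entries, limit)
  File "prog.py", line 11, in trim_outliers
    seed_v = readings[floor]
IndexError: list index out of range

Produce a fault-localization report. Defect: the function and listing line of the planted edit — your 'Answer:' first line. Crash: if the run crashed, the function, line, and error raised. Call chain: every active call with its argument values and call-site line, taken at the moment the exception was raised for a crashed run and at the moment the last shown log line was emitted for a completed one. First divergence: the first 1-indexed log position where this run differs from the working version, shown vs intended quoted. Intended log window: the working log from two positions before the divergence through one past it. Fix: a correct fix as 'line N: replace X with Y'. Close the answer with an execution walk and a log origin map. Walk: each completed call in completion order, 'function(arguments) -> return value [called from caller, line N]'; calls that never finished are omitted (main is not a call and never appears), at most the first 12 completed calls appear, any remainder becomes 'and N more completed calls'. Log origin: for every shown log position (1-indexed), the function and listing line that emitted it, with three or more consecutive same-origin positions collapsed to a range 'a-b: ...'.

Answer: the defect is in index_entries at line 5.
The tell: Log line 5 is where behavior first shows: 'match at position -1' appears instead of 'match at position 0'.
Crash: trim_outliers, line 11, IndexError.
Call chain: main -> count_flags([-1, -5, 12, 7, 6], -1) (called at line 30) -> trim_outliers([-1, -5, 12, 7, 6], -1) (called at line 22).
First divergence: position 5 — shown 'match at position -1', intended 'match at position 0'.
Intended log window:
  3: enter trim_outliers: 5 items against -1
  4: enter index_entries: 5 items against -1
  5: match at position 0
  6: enter resolve_slot: left -3 right 4
Execution walk:
  index_entries([-1, -5, 12, 7, 6], -1) -> -1  [called from trim_outliers, line 9]
Origin of each log line:
  1: emitted by main (line 29)
  2: emitted by count_flags (line 21)
  3: emitted by trim_outliers (line 8)
  4: emitted by index_entries (line 2)
  5: emitted by trim_outliers (line 10)
A correct fix: line 5: replace `limit` with `seed_v`.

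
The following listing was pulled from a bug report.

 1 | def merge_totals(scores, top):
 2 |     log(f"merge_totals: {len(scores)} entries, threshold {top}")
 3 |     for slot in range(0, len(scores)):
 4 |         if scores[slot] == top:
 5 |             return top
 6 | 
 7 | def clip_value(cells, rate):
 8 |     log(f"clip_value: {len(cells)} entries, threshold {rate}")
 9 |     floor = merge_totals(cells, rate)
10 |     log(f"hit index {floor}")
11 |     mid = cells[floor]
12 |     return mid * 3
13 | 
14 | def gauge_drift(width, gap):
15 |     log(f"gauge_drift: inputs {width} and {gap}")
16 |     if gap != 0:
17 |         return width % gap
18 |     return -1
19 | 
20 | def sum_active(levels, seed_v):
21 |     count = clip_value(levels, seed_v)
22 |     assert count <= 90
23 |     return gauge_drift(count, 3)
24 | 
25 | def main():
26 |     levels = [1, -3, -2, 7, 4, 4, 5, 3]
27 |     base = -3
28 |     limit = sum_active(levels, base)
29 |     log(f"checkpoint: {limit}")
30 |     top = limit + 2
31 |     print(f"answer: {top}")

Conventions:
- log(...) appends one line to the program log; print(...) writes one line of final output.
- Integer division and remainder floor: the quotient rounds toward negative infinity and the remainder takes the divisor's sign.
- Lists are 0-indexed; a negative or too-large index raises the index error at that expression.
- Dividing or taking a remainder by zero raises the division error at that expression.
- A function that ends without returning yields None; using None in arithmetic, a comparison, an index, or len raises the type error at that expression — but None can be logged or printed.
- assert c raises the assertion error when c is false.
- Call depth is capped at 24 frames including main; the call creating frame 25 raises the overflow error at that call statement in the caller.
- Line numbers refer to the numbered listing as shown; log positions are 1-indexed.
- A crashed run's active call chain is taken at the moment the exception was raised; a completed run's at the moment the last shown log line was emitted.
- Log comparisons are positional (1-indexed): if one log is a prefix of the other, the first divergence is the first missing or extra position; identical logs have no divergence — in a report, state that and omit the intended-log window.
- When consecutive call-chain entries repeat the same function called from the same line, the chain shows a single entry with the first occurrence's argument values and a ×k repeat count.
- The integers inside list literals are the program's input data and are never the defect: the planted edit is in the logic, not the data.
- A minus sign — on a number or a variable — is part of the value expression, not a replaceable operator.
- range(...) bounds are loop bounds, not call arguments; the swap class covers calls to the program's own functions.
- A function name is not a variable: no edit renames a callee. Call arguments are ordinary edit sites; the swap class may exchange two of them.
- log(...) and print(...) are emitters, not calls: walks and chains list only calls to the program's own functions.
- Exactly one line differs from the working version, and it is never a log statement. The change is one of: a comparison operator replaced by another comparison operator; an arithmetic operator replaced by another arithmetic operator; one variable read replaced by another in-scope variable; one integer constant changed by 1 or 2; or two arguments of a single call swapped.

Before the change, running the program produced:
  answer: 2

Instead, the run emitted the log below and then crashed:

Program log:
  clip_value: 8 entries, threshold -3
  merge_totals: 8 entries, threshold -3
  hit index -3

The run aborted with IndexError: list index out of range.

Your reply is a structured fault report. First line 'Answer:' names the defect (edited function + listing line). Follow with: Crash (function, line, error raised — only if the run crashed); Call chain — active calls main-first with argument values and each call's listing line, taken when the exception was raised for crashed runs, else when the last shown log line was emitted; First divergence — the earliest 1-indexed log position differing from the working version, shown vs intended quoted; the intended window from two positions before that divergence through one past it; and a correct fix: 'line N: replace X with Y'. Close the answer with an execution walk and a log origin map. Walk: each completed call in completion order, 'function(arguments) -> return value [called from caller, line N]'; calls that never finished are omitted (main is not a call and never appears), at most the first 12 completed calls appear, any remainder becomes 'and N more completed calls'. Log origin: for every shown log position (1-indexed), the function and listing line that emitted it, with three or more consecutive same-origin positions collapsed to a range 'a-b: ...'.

Answer: the defect is in merge_totals at line 5.
Key fact: At log position 3 the runs split — shown 'hit index -3', but the working version logs 'hit index 1'.
Crash: clip_value, line 11, IndexError.
Call chain: main -> sum_active([1, -3, -2, 7, 4, 4, 5, 3], -3) (called at line 28) -> clip_value([1, -3, -2, 7, 4, 4, 5, 3], -3) (called at line 21).
First divergence: at position 3 the run shows 'hit index -3' where the working version logs 'hit index 1'.
Intended log window:
  1: clip_value: 8 entries, threshold -3
  2: merge_totals: 8 entries, threshold -3
  3: hit index 1
  4: gauge_drift: inputs -9 and 3
Execution walk:
  merge_totals([1, -3, -2, 7, 4, 4, 5, 3], -3) -> -3  [called from clip_value, line 9]
Log origin:
  1 — clip_value, line 8
  2 — merge_totals, line 2
  3 — clip_value, line 10
A correct fix: line 5: replace `top` with `slot`.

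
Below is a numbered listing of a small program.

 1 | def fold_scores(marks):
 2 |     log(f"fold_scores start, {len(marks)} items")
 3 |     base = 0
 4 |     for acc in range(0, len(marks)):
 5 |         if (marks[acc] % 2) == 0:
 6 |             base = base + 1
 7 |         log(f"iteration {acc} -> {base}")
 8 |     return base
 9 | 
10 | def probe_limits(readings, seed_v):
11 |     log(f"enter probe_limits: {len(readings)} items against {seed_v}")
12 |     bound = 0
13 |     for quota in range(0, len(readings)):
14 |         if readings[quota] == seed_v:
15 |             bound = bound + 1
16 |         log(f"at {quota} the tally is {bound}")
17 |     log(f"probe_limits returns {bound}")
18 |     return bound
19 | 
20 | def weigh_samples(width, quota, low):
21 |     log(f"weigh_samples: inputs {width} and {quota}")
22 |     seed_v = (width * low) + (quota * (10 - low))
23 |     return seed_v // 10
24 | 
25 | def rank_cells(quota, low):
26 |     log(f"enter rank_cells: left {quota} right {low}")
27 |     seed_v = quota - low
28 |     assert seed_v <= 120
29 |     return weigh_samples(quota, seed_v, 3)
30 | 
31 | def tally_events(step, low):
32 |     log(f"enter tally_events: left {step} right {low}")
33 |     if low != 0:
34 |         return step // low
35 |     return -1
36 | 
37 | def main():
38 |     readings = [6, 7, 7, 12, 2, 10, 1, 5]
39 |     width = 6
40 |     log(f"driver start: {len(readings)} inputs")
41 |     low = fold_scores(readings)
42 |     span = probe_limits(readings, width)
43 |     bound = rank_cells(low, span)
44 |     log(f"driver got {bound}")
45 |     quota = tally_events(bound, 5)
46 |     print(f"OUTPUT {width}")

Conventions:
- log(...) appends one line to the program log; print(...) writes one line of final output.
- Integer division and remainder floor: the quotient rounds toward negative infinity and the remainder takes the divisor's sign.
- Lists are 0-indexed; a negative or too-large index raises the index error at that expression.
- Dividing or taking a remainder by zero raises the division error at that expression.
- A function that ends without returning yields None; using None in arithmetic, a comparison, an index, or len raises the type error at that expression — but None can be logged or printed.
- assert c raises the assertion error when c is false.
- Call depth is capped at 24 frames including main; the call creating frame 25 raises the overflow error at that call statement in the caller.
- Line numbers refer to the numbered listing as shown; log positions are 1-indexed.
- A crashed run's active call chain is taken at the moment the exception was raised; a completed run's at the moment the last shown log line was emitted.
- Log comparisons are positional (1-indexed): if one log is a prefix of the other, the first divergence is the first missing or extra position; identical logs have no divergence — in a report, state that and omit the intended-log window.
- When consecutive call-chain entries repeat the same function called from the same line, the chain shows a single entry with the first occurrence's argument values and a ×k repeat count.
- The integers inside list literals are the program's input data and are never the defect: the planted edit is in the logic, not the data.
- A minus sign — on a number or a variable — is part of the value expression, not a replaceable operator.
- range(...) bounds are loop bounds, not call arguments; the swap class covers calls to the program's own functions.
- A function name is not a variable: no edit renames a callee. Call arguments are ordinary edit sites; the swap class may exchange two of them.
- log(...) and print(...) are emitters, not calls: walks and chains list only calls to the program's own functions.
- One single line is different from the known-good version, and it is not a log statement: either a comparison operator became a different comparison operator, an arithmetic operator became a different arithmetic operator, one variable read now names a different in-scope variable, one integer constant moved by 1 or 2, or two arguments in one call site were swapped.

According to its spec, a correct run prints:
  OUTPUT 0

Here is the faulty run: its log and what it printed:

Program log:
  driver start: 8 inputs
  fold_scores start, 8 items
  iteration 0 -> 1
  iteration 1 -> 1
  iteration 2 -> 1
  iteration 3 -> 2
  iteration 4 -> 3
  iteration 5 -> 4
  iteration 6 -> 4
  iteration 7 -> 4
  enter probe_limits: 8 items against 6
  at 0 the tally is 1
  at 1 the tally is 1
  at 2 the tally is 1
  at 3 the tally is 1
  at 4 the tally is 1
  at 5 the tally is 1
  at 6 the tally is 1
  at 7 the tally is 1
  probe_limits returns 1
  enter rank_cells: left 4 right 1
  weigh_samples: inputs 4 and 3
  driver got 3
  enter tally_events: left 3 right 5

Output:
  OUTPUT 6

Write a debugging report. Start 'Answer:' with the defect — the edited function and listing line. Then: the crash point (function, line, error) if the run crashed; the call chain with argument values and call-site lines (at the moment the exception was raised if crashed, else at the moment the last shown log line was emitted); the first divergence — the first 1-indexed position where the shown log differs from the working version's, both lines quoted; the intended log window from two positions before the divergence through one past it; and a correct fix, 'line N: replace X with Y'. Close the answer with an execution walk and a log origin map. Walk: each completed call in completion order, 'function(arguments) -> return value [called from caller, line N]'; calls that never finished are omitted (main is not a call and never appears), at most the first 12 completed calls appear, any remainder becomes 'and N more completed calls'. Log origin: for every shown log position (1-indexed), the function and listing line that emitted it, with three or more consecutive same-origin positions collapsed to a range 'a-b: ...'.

Answer: the defect is in main at line 46.
The tell: The logs agree in full; only the final output differs.
Call chain: main -> tally_events(3, 5) (called at line 45).
First divergence: none; the two logs match at every position.
Execution walk:
  fold_scores([6, 7, 7, 12, 2, 10, 1, 5]) -> 4  [called from main, line 41]
  probe_limits([6, 7, 7, 12, 2, 10, 1, 5], 6) -> 1  [called from main, line 42]
  weigh_samples(4, 3, 3) -> 3  [called from rank_cells, line 29]
  rank_cells(4, 1) -> 3  [called from main, line 43]
  tally_events(3, 5) -> 0  [called from main, line 45]
Log line origins:
  1: logged in main at line 40
  2: logged in fold_scores at line 2
  3-10: logged in fold_scores at line 7
  11: logged in probe_limits at line 11
  12-19: logged in probe_limits at line 16
  20: logged in probe_limits at line 17
  21: logged in rank_cells at line 26
  22: logged in weigh_samples at line 21
  23: logged in main at line 44
  24: logged in tally_events at line 32
A correct fix: line 46: replace `width` with `quota`.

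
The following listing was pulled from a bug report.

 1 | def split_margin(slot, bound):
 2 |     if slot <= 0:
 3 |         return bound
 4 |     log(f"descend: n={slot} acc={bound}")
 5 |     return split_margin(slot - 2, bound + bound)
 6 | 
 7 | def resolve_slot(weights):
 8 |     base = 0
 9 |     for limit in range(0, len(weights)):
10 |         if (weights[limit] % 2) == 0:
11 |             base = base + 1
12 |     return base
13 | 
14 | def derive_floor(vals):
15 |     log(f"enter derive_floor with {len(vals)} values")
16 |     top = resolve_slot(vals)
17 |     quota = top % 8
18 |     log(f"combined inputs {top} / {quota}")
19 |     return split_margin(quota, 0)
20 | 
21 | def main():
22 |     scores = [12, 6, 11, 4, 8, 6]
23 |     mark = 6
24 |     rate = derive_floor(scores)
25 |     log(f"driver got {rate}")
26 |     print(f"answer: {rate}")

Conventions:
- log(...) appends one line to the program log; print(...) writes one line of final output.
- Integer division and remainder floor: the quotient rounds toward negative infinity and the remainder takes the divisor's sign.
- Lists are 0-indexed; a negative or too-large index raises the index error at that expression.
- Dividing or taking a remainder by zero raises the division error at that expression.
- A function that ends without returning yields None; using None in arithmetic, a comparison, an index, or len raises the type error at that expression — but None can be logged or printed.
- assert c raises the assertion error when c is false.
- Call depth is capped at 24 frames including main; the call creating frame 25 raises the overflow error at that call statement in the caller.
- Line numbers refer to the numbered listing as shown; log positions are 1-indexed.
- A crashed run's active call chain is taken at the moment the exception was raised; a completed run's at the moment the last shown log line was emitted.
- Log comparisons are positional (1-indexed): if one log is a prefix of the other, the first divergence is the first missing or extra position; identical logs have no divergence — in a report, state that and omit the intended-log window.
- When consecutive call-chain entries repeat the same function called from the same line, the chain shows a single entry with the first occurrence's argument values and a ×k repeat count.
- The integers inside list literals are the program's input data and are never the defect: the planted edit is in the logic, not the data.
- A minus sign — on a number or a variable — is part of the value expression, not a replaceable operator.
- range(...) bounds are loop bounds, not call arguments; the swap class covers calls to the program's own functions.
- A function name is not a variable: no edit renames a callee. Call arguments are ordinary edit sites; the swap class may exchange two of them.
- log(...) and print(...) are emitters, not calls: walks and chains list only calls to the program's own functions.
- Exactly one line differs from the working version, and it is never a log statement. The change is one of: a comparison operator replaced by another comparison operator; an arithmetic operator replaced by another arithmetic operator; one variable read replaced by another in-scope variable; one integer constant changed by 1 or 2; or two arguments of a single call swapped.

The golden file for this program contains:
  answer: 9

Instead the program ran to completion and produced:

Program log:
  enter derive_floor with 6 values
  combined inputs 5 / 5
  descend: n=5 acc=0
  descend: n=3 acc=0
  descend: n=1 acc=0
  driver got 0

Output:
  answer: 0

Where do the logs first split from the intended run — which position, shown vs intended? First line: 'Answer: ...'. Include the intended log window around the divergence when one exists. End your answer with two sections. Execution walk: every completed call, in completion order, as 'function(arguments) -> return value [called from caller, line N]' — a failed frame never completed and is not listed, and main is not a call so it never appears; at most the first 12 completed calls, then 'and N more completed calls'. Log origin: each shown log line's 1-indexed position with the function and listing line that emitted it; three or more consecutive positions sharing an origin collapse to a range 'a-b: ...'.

Answer: at position 4 the run shows 'descend: n=3 acc=0' where the working version logs 'descend: n=3 acc=5'.
Intended log window:
  2: combined inputs 5 / 5
  3: descend: n=5 acc=0
  4: descend: n=3 acc=5
  5: descend: n=1 acc=8
Execution walk:
  resolve_slot([12, 6, 11, 4, 8, 6]) -> 5  [called from derive_floor, line 16]
  split_margin(-1, 0) -> 0  [called from split_margin, line 5]
  split_margin(1, 0) -> 0  [called from split_margin, line 5]
  split_margin(3, 0) -> 0  [called from split_margin, line 5]
  split_margin(5, 0) -> 0  [called from derive_floor, line 19]
  derive_floor([12, 6, 11, 4, 8, 6]) -> 0  [called from main, line 24]
Origin of each log line:
  1: emitted by derive_floor (line 15)
  2: emitted by derive_floor (line 18)
  3-5: emitted by split_margin (line 4)
  6: emitted by main (line 25)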